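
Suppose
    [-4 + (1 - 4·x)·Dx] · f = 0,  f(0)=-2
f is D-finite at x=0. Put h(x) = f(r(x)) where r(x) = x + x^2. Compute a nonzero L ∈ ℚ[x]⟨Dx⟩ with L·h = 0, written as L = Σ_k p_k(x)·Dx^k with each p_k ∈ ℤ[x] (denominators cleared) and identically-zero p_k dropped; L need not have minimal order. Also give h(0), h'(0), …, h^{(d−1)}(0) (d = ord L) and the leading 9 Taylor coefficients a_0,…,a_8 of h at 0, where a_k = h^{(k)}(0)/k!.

L = (4 + 8·x) + (-1 + 4·x + 4·x^2)·Dx  (order 1).
h: a_k = -2, -8, -40, -192, -928, -4480, -21632, -104448, -504320, …
ICs: h(0) = -2.

f: a_k = -2, -8, -32, -128, -512, -2048, -8192, -32768, -131072, …
f∘r: x↦r, Dx↦Dx/r' in L_f ⇒ L₀.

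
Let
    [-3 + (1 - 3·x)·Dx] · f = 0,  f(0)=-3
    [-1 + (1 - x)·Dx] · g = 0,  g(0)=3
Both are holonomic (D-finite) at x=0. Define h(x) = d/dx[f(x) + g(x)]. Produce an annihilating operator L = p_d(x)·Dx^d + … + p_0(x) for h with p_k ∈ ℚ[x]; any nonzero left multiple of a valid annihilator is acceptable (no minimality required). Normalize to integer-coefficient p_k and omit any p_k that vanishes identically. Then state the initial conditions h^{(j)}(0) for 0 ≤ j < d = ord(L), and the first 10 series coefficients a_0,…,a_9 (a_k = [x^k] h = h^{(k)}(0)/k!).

L = 18 + (-12 + 18·x)·Dx + (1 - 4·x + 3·x^2)·Dx^2  (order 2).
h: a_k = -6, -48, -234, -960, -3630, -13104, -45906, -157440, -531414, -1771440, …
ICs: h(0) = -6, h′(0) = -48.

f: a_k = -3, -9, -27, -81, -243, -729, -2187, -6561, -19683, -59049, …
g: a_k = 3, 3, 3, 3, 3, 3, 3, 3, 3, 3, …
h₀=f+g: left-lcm gives L₀, ord ≤ 2.
Differentiate: ansatz ord ≤ ord L₀ ⇒ L.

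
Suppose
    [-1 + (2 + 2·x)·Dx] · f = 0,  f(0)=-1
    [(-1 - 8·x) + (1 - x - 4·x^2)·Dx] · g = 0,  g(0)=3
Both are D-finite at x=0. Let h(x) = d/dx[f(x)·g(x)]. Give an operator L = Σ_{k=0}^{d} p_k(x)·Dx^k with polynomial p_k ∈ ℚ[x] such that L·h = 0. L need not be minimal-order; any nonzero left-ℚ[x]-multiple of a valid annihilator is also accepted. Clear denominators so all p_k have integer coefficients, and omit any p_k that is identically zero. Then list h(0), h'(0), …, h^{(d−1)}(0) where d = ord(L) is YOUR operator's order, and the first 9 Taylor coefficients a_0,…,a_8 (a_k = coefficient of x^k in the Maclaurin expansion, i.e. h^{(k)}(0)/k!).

L = (43 + 210·x + 603·x^2 + 680·x^3 + 240·x^4) + (-6 - 34·x + 6·x^2 + 194·x^3 + 256·x^4 + 96·x^5)·Dx  (order 1).
h: a_k = -9/2, -129/4, -1647/16, -12633/32, -302115/256, -1937655/512, -22577835/2048, -134278473/4096, -6132698379/65536, …
ICs: h(0) = -9/2.

f: a_k = -1, -1/2, 1/8, -1/16, 5/128, -7/256, 21/1024, -33/2048, 429/32768, …
g: a_k = 3, 3, 15, 27, 87, 195, 543, 1323, 3495, …
L₀ := L_f ⊗_s L_g (sym. prod.), ord ≤ 1.
h₀' ⇒ L via d/dx closure of L₀.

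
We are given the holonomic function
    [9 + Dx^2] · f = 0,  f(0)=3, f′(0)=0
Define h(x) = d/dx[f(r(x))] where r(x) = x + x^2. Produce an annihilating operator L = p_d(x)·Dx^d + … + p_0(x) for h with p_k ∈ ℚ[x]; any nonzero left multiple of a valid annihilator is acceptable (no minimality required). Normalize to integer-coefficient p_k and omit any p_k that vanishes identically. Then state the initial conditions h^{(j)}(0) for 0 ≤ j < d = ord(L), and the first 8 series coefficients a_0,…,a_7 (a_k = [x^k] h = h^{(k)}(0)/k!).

L = (21 + 72·x + 216·x^2 + 288·x^3 + 144·x^4) + (-6 - 12·x)·Dx + (1 + 4·x + 4·x^2)·Dx^2  (order 2).
h: a_k = 0, -27, -81, -27/2, 405/2, 13851/40, 6237/40, -156573/560, …
ICs: h(0) = 0, h′(0) = -27.

f: a_k = 3, 0, -27/2, 0, 81/8, 0, -243/80, 0, …
f∘r: x↦r, Dx↦Dx/r' in L_f ⇒ L₀.
h₀' ⇒ L via d/dx closure of L₀.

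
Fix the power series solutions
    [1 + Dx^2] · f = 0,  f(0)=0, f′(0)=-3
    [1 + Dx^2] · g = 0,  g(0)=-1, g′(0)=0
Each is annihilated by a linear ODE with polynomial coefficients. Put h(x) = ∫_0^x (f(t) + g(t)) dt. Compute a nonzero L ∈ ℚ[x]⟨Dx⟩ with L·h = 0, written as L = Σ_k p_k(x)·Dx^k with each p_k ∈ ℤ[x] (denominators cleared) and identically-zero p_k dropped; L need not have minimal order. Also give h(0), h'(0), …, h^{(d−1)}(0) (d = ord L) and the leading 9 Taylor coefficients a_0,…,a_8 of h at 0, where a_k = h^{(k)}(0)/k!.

L = Dx + Dx^3  (order 3).
h: a_k = 0, -1, -3/2, 1/6, 1/8, -1/120, -1/240, 1/5040, 1/13440, …
ICs: h(0) = 0, h′(0) = -1, h′′(0) = -3.

f: a_k = 0, -3, 0, 1/2, 0, -1/40, 0, 1/1680, 0, …
g: a_k = -1, 0, 1/2, 0, -1/24, 0, 1/720, 0, -1/40320, …
f+g: L₀ = lclm(L_f,L_g), ord ≤ 2+2.
∫: right-multiply L₀ by Dx.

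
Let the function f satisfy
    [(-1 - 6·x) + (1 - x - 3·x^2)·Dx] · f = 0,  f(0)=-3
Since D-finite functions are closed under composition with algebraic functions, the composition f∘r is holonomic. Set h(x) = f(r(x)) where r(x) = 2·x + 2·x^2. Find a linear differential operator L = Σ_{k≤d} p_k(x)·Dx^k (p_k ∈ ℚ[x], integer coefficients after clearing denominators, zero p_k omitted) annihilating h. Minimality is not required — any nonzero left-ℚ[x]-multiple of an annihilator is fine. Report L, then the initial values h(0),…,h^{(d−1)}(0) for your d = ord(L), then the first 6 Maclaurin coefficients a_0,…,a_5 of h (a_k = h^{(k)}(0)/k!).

f: a_k = -3, -3, -12, -21, -57, -120, …
f∘r: x↦r, Dx↦Dx/r' in L_f ⇒ L₀.
L = (2 + 28·x + 72·x^2 + 48·x^3) + (-1 + 2·x + 14·x^2 + 24·x^3 + 12·x^4)·Dx  (order 1).
h: a_k = -3, -6, -54, -264, -1464, -7992, …
ICs: h(0) = -3.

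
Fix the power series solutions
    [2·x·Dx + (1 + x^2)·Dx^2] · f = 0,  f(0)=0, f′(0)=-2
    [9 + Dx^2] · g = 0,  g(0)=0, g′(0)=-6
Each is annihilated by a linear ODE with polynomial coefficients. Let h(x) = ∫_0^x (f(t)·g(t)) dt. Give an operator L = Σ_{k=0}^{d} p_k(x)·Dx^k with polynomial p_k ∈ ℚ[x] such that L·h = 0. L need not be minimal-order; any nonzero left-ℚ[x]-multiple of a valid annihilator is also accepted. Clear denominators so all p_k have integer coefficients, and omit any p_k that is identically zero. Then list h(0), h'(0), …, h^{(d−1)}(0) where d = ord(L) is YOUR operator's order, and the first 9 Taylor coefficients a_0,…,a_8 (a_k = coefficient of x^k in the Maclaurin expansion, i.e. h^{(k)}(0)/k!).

f: a_k = 0, -2, 0, 2/3, 0, -2/5, 0, 2/7, 0, …
g: a_k = 0, -6, 0, 9, 0, -81/20, 0, 243/280, 0, …
h₀=f·g: eliminate ⇒ L₀, order ≤ 2·2.
Integrate: L := L₀·Dx.
L = (1170 + 3834·x^2 + 4779·x^4 + 2916·x^6 + 729·x^8)·Dx + (396·x + 1044·x^3 + 972·x^5 + 324·x^7)·Dx^2 + (220 + 768·x^2 + 1026·x^4 + 648·x^6 + 162·x^8)·Dx^3 + (44·x + 116·x^3 + 108·x^5 + 36·x^7)·Dx^4 + (10 + 38·x^2 + 55·x^4 + 36·x^6 + 9·x^8)·Dx^5  (order 5).
h: a_k = 0, 0, 0, 4, 0, -22/5, 0, 33/14, 0, …
ICs: h(0) = 0, h′(0) = 0, h′′(0) = 0, h′′′(0) = 24, h′′′′(0) = 0.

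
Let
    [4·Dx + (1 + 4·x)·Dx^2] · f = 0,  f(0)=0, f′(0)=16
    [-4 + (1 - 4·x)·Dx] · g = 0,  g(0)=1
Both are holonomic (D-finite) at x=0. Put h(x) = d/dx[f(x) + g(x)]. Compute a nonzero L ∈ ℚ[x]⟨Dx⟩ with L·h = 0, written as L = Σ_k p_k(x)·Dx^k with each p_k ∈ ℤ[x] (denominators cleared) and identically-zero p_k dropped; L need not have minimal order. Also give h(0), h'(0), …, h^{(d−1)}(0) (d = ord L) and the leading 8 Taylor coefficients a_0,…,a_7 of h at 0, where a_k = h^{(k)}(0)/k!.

f: a_k = 0, 16, -32, 256/3, -256, 4096/5, -8192/3, 65536/7, …
g: a_k = 1, 4, 16, 64, 256, 1024, 4096, 16384, …
Weyl lclm of L_f,L_g ⇒ L₀ (ord ≤ 3).
h₀' ⇒ L via d/dx closure of L₀.
L = (-160 - 128·x) + (-16 - 256·x - 256·x^2)·Dx + (3 + 4·x - 48·x^2 - 64·x^3)·Dx^2  (order 2).
h: a_k = 20, -32, 448, 0, 9216, 8192, 180224, 262144, …
ICs: h(0) = 20, h′(0) = -32.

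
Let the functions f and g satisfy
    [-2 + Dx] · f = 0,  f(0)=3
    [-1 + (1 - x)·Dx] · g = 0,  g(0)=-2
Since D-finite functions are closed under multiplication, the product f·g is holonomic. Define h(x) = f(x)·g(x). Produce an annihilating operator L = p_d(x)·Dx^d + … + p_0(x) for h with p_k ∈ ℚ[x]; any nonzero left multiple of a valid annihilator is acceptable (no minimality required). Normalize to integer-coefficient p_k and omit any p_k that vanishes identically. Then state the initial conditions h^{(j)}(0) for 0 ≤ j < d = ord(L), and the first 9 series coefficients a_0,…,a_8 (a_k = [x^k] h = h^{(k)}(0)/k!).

L = (3 - 2·x) + (-1 + x)·Dx  (order 1).
h: a_k = -6, -18, -30, -38, -42, -218/5, -662/15, -310/7, -4654/105, …
ICs: h(0) = -6.

f: a_k = 3, 6, 6, 4, 2, 4/5, 4/15, 8/105, 2/105, …
g: a_k = -2, -2, -2, -2, -2, -2, -2, -2, -2, …
L₀ := L_f ⊗_s L_g (sym. prod.), ord ≤ 1.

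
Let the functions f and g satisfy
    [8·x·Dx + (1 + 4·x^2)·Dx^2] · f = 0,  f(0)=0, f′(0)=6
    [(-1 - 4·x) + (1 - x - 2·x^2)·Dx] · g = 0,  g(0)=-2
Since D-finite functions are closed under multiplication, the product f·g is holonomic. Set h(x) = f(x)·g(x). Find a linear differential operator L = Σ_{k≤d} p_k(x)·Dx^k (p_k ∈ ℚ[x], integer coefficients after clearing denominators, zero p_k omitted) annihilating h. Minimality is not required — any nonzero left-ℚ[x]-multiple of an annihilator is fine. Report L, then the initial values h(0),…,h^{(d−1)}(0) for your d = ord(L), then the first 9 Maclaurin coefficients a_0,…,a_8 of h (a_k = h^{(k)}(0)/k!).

L = (4 + 8·x + 48·x^2) + (2 + 16·x^2 + 48·x^3)·Dx + (-1 + x - 2·x^2 + 4·x^3 + 8·x^4)·Dx^2  (order 2).
h: a_k = 0, -12, -12, -20, -44, -612/5, -1052/5, -12092/35, -5364/7, …
ICs: h(0) = 0, h′(0) = -12.

f: a_k = 0, 6, 0, -8, 0, 96/5, 0, -384/7, 0, …
g: a_k = -2, -2, -6, -10, -22, -42, -86, -170, -342, …
Sym-product of L_f,L_g gives L₀ (≤ ord 2).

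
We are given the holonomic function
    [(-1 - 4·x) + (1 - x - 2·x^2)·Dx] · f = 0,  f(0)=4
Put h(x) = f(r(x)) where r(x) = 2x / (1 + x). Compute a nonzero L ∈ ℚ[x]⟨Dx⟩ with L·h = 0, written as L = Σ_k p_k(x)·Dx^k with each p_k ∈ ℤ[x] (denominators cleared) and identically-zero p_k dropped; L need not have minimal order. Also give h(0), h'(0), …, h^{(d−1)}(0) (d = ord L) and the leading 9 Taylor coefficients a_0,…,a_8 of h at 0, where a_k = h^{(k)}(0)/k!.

L = (2 + 18·x) + (-1 - x + 9·x^2 + 9·x^3)·Dx  (order 1).
h: a_k = 4, 8, 40, 72, 360, 648, 3240, 5832, 29160, …
ICs: h(0) = 4.

f: a_k = 4, 4, 12, 20, 44, 84, 172, 340, 684, …
Change of var in L_f (x↦r) gives L₀.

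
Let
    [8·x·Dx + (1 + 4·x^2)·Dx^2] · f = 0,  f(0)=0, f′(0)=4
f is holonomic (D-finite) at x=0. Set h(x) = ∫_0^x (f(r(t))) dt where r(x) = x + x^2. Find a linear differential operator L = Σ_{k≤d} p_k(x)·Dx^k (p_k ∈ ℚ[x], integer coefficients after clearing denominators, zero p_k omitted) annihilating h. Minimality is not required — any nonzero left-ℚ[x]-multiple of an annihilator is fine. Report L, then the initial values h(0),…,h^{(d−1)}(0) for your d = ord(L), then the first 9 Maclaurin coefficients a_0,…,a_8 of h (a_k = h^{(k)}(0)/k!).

L = (-2 + 8·x + 32·x^2 + 48·x^3 + 24·x^4)·Dx^2 + (1 + 2·x + 4·x^2 + 16·x^3 + 20·x^4 + 8·x^5)·Dx^3  (order 3).
h: a_k = 0, 0, 2, 4/3, -4/3, -16/5, -8/15, 176/21, 80/7, …
ICs: h(0) = 0, h′(0) = 0, h′′(0) = 4.

f: a_k = 0, 4, 0, -16/3, 0, 64/5, 0, -256/7, 0, …
Change of var in L_f (x↦r) gives L₀.
∫: right-multiply L₀ by Dx.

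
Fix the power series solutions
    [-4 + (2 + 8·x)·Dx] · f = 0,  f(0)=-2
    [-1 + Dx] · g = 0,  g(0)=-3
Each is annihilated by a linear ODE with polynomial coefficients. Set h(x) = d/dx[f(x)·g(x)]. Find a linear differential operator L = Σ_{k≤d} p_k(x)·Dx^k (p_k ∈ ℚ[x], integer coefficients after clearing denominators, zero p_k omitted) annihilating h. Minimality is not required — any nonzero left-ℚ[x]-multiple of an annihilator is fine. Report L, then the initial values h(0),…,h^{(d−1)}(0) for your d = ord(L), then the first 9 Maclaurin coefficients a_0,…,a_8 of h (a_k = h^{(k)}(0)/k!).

L = (1 + 24·x + 16·x^2) + (-3 - 16·x - 16·x^2)·Dx  (order 1).
h: a_k = 18, 6, 57, -159, 2371/4, -43487/20, 323377/40, -25470911/840, 769700611/6720, …
ICs: h(0) = 18.

f: a_k = -2, -4, 4, -8, 20, -56, 168, -528, 1716, …
g: a_k = -3, -3, -3/2, -1/2, -1/8, -1/40, -1/240, -1/1680, -1/13440, …
h₀=f·g: eliminate ⇒ L₀, order ≤ 1·1.
Differentiate: ansatz ord ≤ ord L₀ ⇒ L.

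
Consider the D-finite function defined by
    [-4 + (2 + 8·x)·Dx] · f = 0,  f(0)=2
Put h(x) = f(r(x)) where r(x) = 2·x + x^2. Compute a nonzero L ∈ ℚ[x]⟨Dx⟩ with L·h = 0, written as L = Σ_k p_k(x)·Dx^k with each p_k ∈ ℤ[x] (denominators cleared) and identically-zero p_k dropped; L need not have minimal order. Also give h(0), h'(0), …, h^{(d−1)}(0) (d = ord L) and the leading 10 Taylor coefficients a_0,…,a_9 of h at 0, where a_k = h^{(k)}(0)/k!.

L = (-4 - 4·x) + (1 + 8·x + 4·x^2)·Dx  (order 1).
h: a_k = 2, 8, -12, 48, -228, 1200, -6744, 39648, -240852, 1499952, …
ICs: h(0) = 2.

f: a_k = 2, 4, -4, 8, -20, 56, -168, 528, -1716, 5720, …
Substitute x→r, Dx→(1/r')Dx; clear ⇒ L₀.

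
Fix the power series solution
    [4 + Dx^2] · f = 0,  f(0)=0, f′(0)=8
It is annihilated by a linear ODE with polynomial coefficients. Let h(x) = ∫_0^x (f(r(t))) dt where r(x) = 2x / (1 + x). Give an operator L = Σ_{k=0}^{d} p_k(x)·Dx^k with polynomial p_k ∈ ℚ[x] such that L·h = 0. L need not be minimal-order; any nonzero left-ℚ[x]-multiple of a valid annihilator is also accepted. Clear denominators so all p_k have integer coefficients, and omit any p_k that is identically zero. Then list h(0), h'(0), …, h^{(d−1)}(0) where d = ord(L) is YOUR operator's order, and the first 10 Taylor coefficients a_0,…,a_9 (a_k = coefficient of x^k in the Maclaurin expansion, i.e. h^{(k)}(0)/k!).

L = 16·Dx + (2 + 6·x + 6·x^2 + 2·x^3)·Dx^2 + (1 + 4·x + 6·x^2 + 4·x^3 + x^4)·Dx^3  (order 3).
h: a_k = 0, 0, 8, -16/3, -20/3, 112/5, -1544/45, 240/7, -4922/315, -10064/405, …
ICs: h(0) = 0, h′(0) = 0, h′′(0) = 16.

f: a_k = 0, 8, 0, -16/3, 0, 16/15, 0, -32/315, 0, 16/2835, …
h₀=f(r): pull back L_f along r ⇒ L₀.
∫: right-multiply L₀ by Dx.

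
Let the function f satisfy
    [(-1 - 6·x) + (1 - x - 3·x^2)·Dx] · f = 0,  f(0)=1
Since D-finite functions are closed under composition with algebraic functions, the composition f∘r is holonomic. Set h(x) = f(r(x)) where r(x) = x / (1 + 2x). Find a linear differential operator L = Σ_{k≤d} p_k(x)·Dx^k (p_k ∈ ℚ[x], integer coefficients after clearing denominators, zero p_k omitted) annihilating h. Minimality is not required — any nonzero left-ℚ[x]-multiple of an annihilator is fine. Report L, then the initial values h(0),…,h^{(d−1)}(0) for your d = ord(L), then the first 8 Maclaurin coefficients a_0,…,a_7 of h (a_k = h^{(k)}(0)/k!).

f: a_k = 1, 1, 4, 7, 19, 40, 97, 217, …
f∘r: x↦r, Dx↦Dx/r' in L_f ⇒ L₀.
L = (1 + 8·x) + (-1 - 5·x - 5·x^2 + 2·x^3)·Dx  (order 1).
h: a_k = 1, 1, 2, -5, 17, -56, 185, -611, …
ICs: h(0) = 1.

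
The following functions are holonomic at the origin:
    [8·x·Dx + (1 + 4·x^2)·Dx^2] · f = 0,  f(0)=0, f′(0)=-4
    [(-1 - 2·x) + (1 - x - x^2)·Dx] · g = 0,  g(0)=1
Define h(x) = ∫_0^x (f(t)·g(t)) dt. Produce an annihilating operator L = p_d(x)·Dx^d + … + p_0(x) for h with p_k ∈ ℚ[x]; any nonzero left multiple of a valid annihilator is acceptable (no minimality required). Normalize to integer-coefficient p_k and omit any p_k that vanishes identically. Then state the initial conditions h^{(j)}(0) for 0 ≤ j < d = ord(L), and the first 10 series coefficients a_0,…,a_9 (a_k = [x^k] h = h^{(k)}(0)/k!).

f: a_k = 0, -4, 0, 16/3, 0, -64/5, 0, 256/7, 0, -1024/9, …
g: a_k = 1, 1, 2, 3, 5, 8, 13, 21, 34, 55, …
L₀ := L_f ⊗_s L_g (sym. prod.), ord ≤ 2.
∫: right-multiply L₀ by Dx.
L = (2 + 8·x + 24·x^2)·Dx + (2 - 4·x + 16·x^2 + 24·x^3)·Dx^2 + (-1 + x - 3·x^2 + 4·x^3 + 4·x^4)·Dx^3  (order 3).
h: a_k = 0, 0, -2, -4/3, -2/3, -4/3, -166/45, -144/35, -377/210, -4532/945, …
ICs: h(0) = 0, h′(0) = 0, h′′(0) = -4.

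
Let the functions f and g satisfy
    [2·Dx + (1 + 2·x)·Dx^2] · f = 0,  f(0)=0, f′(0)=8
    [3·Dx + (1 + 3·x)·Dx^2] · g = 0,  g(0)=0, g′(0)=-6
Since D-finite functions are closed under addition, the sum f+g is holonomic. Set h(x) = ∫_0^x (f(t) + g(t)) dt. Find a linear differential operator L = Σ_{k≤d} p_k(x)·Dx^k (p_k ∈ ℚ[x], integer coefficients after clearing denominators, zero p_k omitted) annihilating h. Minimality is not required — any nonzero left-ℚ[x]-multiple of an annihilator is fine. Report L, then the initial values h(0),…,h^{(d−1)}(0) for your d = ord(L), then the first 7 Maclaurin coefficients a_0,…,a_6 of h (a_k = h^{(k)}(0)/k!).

f: a_k = 0, 8, -8, 32/3, -16, 128/5, -128/3, …
g: a_k = 0, -6, 9, -18, 81/2, -486/5, 243, …
Weyl lclm of L_f,L_g ⇒ L₀ (ord ≤ 4).
Integrate: L := L₀·Dx.
L = 12·Dx^2 + (10 + 24·x)·Dx^3 + (1 + 5·x + 6·x^2)·Dx^4  (order 4).
h: a_k = 0, 0, 1, 1/3, -11/6, 49/10, -179/15, …
ICs: h(0) = 0, h′(0) = 0, h′′(0) = 2, h′′′(0) = 2.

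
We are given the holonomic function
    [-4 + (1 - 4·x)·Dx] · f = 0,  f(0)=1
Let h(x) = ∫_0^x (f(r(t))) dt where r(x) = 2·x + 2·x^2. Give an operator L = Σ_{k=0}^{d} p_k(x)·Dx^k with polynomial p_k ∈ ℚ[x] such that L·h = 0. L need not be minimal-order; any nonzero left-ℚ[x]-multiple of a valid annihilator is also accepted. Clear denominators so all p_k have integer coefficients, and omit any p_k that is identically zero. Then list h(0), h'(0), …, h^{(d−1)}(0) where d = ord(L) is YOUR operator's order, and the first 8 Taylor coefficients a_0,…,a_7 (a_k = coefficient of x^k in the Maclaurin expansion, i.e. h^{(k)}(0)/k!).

L = (8 + 16·x)·Dx + (-1 + 8·x + 8·x^2)·Dx^2  (order 2).
h: a_k = 0, 1, 4, 24, 160, 5696/5, 8448, 451072/7, …
ICs: h(0) = 0, h′(0) = 1.

f: a_k = 1, 4, 16, 64, 256, 1024, 4096, 16384, …
L₀ from L_f via x↦r, Dx↦r'^{-1}Dx.
Integrate: L := L₀·Dx.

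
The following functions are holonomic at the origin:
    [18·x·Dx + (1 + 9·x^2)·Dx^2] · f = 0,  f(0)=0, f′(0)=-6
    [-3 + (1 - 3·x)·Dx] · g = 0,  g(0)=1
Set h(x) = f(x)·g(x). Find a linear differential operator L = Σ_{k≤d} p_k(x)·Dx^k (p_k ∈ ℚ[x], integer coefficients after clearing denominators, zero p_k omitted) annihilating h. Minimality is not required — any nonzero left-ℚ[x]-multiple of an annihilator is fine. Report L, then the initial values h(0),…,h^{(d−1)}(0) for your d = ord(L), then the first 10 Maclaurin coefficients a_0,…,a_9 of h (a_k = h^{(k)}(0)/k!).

L = 54·x + (6 - 18·x + 108·x^2)·Dx + (-1 + 3·x - 9·x^2 + 27·x^3)·Dx^2  (order 2).
h: a_k = 0, -6, -18, -36, -108, -2106/5, -6318/5, -110808/35, -332424/35, -1150362/35, …
ICs: h(0) = 0, h′(0) = -6.

f: a_k = 0, -6, 0, 18, 0, -486/5, 0, 4374/7, 0, -4374, …
g: a_k = 1, 3, 9, 27, 81, 243, 729, 2187, 6561, 19683, …
Sym-product of L_f,L_g gives L₀ (≤ ord 2).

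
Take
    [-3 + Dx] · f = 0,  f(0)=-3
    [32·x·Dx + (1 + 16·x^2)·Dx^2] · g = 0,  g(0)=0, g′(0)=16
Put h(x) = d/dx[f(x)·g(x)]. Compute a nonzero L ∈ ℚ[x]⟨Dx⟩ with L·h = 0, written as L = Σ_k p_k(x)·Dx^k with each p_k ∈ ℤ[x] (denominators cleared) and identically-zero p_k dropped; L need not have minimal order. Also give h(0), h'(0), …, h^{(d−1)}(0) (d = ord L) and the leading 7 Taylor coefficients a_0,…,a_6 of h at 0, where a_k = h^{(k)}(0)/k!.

f: a_k = -3, -9, -27/2, -27/2, -81/8, -243/40, -243/80, …
g: a_k = 0, 16, 0, -256/3, 0, 4096/5, 0, …
Product ⇒ symmetric product L₀, ord ≤ 2.
h=h₀': d/dx-closure on L₀ ⇒ L.
L = (-69 - 576·x + 5472·x^2 - 9216·x^3 + 6912·x^4) + (14 + 288·x - 2112·x^2 + 4608·x^3 - 4608·x^4)·Dx + (3 - 32·x + 96·x^2 - 512·x^3 + 768·x^4)·Dx^2  (order 2).
h: a_k = -48, -288, 120, 2208, -7338, -37908, 624507/5, …
ICs: h(0) = -48, h′(0) = -288.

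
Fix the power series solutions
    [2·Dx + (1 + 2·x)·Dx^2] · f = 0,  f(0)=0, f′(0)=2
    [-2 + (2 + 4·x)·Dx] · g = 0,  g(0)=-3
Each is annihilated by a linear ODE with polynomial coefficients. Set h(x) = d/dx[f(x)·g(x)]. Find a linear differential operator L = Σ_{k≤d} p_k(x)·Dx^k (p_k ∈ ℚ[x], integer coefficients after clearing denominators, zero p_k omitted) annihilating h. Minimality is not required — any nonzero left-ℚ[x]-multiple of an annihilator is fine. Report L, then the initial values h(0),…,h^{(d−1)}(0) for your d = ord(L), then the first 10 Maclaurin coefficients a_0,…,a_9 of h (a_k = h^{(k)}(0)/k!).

f: a_k = 0, 2, -2, 8/3, -4, 32/5, -32/3, 128/7, -32, 512/9, …
g: a_k = -3, -3, 3/2, -3/2, 15/8, -21/8, 63/16, -99/16, 1287/128, -2145/128, …
f·g: L₀ = L_f ⊗_s L_g, ord ≤ 2·1.
Derive L from L₀ (diff closure).
L = 1 + (4 + 8·x)·Dx + (1 + 4·x + 4·x^2)·Dx^2  (order 2).
h: a_k = -6, 0, 3, -8, 71/4, -186/5, 3043/40, -5378/35, 138081/448, -51719/84, …
ICs: h(0) = -6, h′(0) = 0.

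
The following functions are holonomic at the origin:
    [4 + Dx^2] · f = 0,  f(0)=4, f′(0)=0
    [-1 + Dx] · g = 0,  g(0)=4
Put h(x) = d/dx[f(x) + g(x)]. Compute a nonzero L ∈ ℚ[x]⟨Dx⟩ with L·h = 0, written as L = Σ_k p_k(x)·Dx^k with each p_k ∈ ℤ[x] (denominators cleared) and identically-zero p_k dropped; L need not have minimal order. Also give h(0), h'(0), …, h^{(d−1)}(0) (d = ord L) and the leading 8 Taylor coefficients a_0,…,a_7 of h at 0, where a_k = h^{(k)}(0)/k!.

f: a_k = 4, 0, -8, 0, 8/3, 0, -16/45, 0, …
g: a_k = 4, 4, 2, 2/3, 1/6, 1/30, 1/180, 1/1260, …
f+g: L₀ = lclm(L_f,L_g), ord ≤ 2+1.
h₀' ⇒ L via d/dx closure of L₀.
L = 4 - 4·Dx + Dx^2 - Dx^3  (order 3).
h: a_k = 4, -12, 2, 34/3, 1/6, -21/10, 1/180, 257/1260, …
ICs: h(0) = 4, h′(0) = -12, h′′(0) = 4.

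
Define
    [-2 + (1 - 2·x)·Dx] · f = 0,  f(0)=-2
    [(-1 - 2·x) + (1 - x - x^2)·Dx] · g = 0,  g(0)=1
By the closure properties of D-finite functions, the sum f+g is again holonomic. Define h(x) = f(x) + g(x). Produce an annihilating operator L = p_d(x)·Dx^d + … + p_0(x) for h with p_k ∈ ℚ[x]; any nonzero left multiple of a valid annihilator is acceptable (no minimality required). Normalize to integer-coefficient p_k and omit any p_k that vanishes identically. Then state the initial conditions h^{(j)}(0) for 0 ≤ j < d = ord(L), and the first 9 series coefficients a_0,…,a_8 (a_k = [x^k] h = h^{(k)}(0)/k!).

L = (-12·x + 12·x^2 - 8·x^3) + (4 - 6·x - 6·x^2 + 16·x^3 - 16·x^4)·Dx + (-1 + 5·x - 9·x^2 + 6·x^3 + 2·x^4 - 4·x^5)·Dx^2  (order 2).
h: a_k = -1, -3, -6, -13, -27, -56, -115, -235, -478, …
ICs: h(0) = -1, h′(0) = -3.

f: a_k = -2, -4, -8, -16, -32, -64, -128, -256, -512, …
g: a_k = 1, 1, 2, 3, 5, 8, 13, 21, 34, …
Sum ⇒ L₀ = lclm(L_f,L_g) in ℚ(x)⟨Dx⟩.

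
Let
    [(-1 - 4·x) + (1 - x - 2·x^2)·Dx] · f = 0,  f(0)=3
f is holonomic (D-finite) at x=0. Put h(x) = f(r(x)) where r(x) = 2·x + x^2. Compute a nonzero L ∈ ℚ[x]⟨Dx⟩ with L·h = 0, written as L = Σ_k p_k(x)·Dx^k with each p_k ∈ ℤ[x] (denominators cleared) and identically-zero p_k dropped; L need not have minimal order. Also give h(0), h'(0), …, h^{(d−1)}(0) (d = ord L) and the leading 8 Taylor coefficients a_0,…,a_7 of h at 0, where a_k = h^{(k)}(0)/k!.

f: a_k = 3, 3, 9, 15, 33, 63, 129, 255, …
h₀=f(r): pull back L_f along r ⇒ L₀.
L = (2 + 16·x + 8·x^2) + (-1 + 3·x + 6·x^2 + 2·x^3)·Dx  (order 1).
h: a_k = 3, 6, 39, 156, 717, 3162, 14103, 62712, …
ICs: h(0) = 3.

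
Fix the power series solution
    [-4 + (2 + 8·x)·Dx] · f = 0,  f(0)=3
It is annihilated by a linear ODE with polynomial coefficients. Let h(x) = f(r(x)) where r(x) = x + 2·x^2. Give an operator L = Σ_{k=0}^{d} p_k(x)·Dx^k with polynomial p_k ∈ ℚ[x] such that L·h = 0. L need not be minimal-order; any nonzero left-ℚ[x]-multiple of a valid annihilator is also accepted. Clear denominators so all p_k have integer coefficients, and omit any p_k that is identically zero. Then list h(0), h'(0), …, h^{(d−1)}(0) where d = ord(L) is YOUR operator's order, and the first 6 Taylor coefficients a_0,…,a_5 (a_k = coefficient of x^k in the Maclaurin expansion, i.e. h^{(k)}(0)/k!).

f: a_k = 3, 6, -6, 12, -30, 84, …
h₀=f(r): pull back L_f along r ⇒ L₀.
L = (-2 - 8·x) + (1 + 4·x + 8·x^2)·Dx  (order 1).
h: a_k = 3, 6, 6, -12, 18, -12, …
ICs: h(0) = 3.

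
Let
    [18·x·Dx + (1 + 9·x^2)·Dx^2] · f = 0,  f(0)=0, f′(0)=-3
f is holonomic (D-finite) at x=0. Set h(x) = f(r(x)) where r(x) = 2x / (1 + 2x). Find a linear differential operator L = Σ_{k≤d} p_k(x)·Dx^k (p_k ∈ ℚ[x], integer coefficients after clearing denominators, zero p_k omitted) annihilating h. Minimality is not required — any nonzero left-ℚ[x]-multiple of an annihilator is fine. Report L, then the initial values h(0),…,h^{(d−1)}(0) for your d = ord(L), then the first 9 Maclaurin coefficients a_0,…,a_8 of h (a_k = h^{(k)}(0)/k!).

L = (4 + 80·x)·Dx + (1 + 4·x + 40·x^2)·Dx^2  (order 2).
h: a_k = 0, -6, 12, 48, -384, 384/5, 9984, -254976/7, -172032, …
ICs: h(0) = 0, h′(0) = -6.

f: a_k = 0, -3, 0, 9, 0, -243/5, 0, 2187/7, 0, …
Substitute x→r, Dx→(1/r')Dx; clear ⇒ L₀.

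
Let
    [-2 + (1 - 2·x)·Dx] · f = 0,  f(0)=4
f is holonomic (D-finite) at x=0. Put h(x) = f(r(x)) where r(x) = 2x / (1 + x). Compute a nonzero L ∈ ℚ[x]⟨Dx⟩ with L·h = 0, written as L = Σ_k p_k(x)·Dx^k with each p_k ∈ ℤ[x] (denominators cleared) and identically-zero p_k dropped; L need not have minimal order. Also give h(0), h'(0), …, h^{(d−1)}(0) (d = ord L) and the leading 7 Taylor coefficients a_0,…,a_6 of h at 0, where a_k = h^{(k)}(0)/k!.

f: a_k = 4, 8, 16, 32, 64, 128, 256, …
Change of var in L_f (x↦r) gives L₀.
L = 4 + (-1 + 2·x + 3·x^2)·Dx  (order 1).
h: a_k = 4, 16, 48, 144, 432, 1296, 3888, …
ICs: h(0) = 4.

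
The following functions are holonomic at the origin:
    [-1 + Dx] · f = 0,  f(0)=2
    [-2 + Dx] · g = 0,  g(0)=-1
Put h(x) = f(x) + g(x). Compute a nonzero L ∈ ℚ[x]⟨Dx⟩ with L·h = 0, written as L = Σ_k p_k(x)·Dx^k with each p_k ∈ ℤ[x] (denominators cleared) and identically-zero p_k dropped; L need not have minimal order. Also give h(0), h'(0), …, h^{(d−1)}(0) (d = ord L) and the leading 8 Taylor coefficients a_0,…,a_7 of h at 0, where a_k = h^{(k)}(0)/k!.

L = 2 - 3·Dx + Dx^2  (order 2).
h: a_k = 1, 0, -1, -1, -7/12, -1/4, -31/360, -1/40, …
ICs: h(0) = 1, h′(0) = 0.

f: a_k = 2, 2, 1, 1/3, 1/12, 1/60, 1/360, 1/2520, …
g: a_k = -1, -2, -2, -4/3, -2/3, -4/15, -4/45, -8/315, …
Weyl lclm of L_f,L_g ⇒ L₀ (ord ≤ 2).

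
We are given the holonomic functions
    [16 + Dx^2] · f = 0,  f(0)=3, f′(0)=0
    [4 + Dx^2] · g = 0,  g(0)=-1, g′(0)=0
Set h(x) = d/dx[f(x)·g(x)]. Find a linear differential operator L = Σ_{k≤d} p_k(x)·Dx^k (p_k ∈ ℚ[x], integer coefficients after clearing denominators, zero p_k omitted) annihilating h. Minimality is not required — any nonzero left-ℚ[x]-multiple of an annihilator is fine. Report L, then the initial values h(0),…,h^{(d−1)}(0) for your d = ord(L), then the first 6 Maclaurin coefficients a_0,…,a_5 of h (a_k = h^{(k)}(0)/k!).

f: a_k = 3, 0, -24, 0, 32, 0, …
g: a_k = -1, 0, 2, 0, -2/3, 0, …
Product ⇒ symmetric product L₀, ord ≤ 4.
h=h₀': d/dx-closure on L₀ ⇒ L.
L = 144 + 40·Dx^2 + Dx^4  (order 4).
h: a_k = 0, 60, 0, -328, 0, 584, …
ICs: h(0) = 0, h′(0) = 60, h′′(0) = 0, h′′′(0) = -1968.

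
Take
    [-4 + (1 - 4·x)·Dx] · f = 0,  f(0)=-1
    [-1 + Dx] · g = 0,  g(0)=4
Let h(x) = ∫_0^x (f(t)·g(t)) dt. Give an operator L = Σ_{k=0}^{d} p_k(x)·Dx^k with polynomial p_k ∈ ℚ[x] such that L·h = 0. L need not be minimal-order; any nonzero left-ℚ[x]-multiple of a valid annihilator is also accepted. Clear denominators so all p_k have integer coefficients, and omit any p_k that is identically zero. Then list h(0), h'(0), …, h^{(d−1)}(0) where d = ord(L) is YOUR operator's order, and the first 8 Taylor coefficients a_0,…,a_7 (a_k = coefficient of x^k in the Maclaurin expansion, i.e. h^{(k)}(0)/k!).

f: a_k = -1, -4, -16, -64, -256, -1024, -4096, -16384, …
g: a_k = 4, 4, 2, 2/3, 1/6, 1/30, 1/180, 1/1260, …
f·g: L₀ = L_f ⊗_s L_g, ord ≤ 1·1.
∫: right-multiply L₀ by Dx.
L = (5 - 4·x)·Dx + (-1 + 4·x)·Dx^2  (order 2).
h: a_k = 0, -4, -10, -82/3, -493/6, -7889/30, -157781/180, -757349/252, …
ICs: h(0) = 0, h′(0) = -4.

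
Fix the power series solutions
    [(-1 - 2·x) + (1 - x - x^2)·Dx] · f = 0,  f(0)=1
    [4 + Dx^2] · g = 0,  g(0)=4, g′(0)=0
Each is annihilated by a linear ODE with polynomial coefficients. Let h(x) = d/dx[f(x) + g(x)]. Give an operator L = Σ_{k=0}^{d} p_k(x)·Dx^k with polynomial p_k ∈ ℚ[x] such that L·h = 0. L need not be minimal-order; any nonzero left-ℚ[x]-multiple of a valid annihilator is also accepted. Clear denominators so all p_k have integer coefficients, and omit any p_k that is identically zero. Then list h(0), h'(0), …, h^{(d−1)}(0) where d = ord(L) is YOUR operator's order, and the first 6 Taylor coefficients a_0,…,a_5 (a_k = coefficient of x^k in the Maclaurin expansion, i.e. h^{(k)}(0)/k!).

L = (272 + 704·x + 880·x^2 + 400·x^3 + 320·x^4 + 144·x^5 + 48·x^6) + (-44 - 52·x + 108·x^2 + 80·x^3 + 40·x^4 + 72·x^5 + 56·x^6 + 16·x^7)·Dx + (68 + 176·x + 220·x^2 + 100·x^3 + 80·x^4 + 36·x^5 + 12·x^6)·Dx^2 + (-11 - 13·x + 27·x^2 + 20·x^3 + 10·x^4 + 18·x^5 + 14·x^6 + 4·x^7)·Dx^3  (order 3).
h: a_k = 1, -12, 9, 92/3, 40, 1138/15, …
ICs: h(0) = 1, h′(0) = -12, h′′(0) = 18.

f: a_k = 1, 1, 2, 3, 5, 8, …
g: a_k = 4, 0, -8, 0, 8/3, 0, …
Sum ⇒ L₀ = lclm(L_f,L_g) in ℚ(x)⟨Dx⟩.
Differentiate: ansatz ord ≤ ord L₀ ⇒ L.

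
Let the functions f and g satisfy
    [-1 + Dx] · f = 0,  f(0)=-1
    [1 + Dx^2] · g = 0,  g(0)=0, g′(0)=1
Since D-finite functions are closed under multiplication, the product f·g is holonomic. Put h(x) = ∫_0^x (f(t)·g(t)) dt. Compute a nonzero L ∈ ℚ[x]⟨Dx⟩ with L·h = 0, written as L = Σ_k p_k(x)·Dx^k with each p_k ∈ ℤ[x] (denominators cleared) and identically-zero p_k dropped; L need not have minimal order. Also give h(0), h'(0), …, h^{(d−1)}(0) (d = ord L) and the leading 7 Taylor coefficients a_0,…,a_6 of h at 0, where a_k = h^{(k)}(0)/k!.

L = 2·Dx - 2·Dx^2 + Dx^3  (order 3).
h: a_k = 0, 0, -1/2, -1/3, -1/12, 0, 1/180, …
ICs: h(0) = 0, h′(0) = 0, h′′(0) = -1.

f: a_k = -1, -1, -1/2, -1/6, -1/24, -1/120, -1/720, …
g: a_k = 0, 1, 0, -1/6, 0, 1/120, 0, …
Sym-product of L_f,L_g gives L₀ (≤ ord 2).
Integrate: L := L₀·Dx.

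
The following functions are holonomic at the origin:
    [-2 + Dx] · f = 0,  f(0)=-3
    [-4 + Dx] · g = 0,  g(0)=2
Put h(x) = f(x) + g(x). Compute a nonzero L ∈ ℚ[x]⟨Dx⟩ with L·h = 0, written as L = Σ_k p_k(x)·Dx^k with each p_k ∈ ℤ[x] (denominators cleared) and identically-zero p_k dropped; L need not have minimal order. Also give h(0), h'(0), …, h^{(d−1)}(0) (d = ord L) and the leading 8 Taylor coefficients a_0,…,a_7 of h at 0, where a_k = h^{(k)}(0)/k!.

f: a_k = -3, -6, -6, -4, -2, -4/5, -4/15, -8/105, …
g: a_k = 2, 8, 16, 64/3, 64/3, 256/15, 512/45, 2048/315, …
Weyl lclm of L_f,L_g ⇒ L₀ (ord ≤ 2).
L = 8 - 6·Dx + Dx^2  (order 2).
h: a_k = -1, 2, 10, 52/3, 58/3, 244/15, 100/9, 2024/315, …
ICs: h(0) = -1, h′(0) = 2.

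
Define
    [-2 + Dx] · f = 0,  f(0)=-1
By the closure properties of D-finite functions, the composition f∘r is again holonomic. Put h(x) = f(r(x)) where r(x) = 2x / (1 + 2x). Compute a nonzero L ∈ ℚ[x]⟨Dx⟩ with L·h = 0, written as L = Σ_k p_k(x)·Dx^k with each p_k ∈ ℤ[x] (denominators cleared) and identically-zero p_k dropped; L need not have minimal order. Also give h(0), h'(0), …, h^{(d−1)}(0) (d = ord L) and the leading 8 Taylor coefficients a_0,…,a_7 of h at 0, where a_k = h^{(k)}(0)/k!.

L = -4 + (1 + 4·x + 4·x^2)·Dx  (order 1).
h: a_k = -1, -4, 0, 16/3, -32/3, 64/5, -256/45, -1280/63, …
ICs: h(0) = -1.

f: a_k = -1, -2, -2, -4/3, -2/3, -4/15, -4/45, -8/315, …
L₀ from L_f via x↦r, Dx↦r'^{-1}Dx.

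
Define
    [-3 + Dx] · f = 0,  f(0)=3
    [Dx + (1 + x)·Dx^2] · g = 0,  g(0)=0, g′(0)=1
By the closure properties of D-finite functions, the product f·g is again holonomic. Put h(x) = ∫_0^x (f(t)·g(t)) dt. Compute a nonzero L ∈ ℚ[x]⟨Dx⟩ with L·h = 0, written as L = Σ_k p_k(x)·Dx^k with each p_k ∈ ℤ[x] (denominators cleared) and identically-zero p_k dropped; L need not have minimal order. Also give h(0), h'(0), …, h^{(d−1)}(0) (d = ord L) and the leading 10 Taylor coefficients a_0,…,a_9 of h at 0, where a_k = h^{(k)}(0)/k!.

f: a_k = 3, 9, 27/2, 27/2, 81/8, 243/40, 243/80, 729/560, 2187/4480, 729/4480, …
g: a_k = 0, 1, -1/2, 1/3, -1/4, 1/5, -1/6, 1/7, -1/8, 1/9, …
Sym-product of L_f,L_g gives L₀ (≤ ord 2).
h=∫h₀ ⇒ L = L₀·Dx.
L = (6 + 9·x)·Dx + (-5 - 6·x)·Dx^2 + (1 + x)·Dx^3  (order 3).
h: a_k = 0, 0, 3/2, 5/2, 5/2, 9/5, 83/80, 55/112, 57/280, 17/240, …
ICs: h(0) = 0, h′(0) = 0, h′′(0) = 3.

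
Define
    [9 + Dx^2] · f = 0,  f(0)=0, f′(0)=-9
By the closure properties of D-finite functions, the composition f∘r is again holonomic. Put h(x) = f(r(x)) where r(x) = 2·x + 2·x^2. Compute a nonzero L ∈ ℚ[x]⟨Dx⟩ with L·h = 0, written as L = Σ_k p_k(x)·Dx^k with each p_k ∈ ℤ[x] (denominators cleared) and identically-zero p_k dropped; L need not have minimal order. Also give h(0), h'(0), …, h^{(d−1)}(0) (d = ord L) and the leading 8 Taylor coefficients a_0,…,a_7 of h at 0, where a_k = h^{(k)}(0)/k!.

f: a_k = 0, -9, 0, 27/2, 0, -243/40, 0, 729/560, …
f∘r: x↦r, Dx↦Dx/r' in L_f ⇒ L₀.
L = (36 + 216·x + 432·x^2 + 288·x^3) - 2·Dx + (1 + 2·x)·Dx^2  (order 2).
h: a_k = 0, -18, -18, 108, 324, 648/5, -864, -62208/35, …
ICs: h(0) = 0, h′(0) = -18.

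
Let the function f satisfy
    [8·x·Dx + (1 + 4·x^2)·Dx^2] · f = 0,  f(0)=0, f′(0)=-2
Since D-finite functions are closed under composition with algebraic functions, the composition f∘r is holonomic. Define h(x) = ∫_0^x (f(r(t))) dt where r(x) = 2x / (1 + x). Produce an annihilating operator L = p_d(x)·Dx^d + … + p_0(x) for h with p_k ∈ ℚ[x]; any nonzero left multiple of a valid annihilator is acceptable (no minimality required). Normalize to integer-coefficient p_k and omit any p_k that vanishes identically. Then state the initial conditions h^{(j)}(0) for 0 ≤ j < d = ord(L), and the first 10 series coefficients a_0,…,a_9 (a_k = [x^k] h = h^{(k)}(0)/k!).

f: a_k = 0, -2, 0, 8/3, 0, -32/5, 0, 128/7, 0, -512/9, …
Change of var in L_f (x↦r) gives L₀.
Integrate: L := L₀·Dx.
L = (2 + 34·x)·Dx^2 + (1 + 2·x + 17·x^2)·Dx^3  (order 3).
h: a_k = 0, 0, -2, 4/3, 13/3, -12, -202/15, 2444/21, -727/14, -3220/3, …
ICs: h(0) = 0, h′(0) = 0, h′′(0) = -4.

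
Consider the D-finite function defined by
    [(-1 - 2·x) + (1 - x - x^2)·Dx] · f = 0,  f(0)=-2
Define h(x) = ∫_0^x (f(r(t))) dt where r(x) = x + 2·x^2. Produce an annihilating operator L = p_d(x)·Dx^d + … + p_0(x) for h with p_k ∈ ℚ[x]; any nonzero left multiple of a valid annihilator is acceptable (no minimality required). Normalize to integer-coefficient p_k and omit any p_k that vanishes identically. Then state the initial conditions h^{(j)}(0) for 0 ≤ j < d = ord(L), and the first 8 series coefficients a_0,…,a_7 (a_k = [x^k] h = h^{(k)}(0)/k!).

f: a_k = -2, -2, -4, -6, -10, -16, -26, -42, …
f∘r: x↦r, Dx↦Dx/r' in L_f ⇒ L₀.
h=∫h₀ ⇒ L = L₀·Dx.
L = (1 + 6·x + 12·x^2 + 16·x^3)·Dx + (-1 + x + 3·x^2 + 4·x^3 + 4·x^4)·Dx^2  (order 2).
h: a_k = 0, -2, -1, -8/3, -11/2, -62/5, -28, -474/7, …
ICs: h(0) = 0, h′(0) = -2.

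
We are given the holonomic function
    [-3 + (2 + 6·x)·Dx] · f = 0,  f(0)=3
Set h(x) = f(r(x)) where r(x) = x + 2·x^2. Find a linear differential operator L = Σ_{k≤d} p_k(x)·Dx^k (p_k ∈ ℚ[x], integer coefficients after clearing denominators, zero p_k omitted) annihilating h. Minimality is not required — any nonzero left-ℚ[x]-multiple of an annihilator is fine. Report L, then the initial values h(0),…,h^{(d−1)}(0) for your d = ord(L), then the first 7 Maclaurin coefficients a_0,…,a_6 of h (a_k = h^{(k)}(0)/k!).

f: a_k = 3, 9/2, -27/8, 81/16, -1215/128, 5103/256, -45927/1024, …
h₀=f(r): pull back L_f along r ⇒ L₀.
L = (-3 - 12·x) + (2 + 6·x + 12·x^2)·Dx  (order 1).
h: a_k = 3, 9/2, 45/8, -135/16, 945/128, 1215/256, -33615/1024, …
ICs: h(0) = 3.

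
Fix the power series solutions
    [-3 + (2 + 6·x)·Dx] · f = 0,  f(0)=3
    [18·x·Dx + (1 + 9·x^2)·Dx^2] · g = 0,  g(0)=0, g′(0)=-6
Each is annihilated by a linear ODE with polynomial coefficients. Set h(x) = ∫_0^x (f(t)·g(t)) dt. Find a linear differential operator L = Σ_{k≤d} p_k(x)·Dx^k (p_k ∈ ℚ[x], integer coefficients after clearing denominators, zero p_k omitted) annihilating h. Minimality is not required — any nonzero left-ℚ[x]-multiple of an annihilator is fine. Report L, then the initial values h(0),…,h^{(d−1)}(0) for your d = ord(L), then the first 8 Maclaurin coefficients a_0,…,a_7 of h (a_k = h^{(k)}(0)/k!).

L = (27 - 108·x - 81·x^2)·Dx + (-12 + 36·x + 324·x^2 + 324·x^3)·Dx^2 + (4 + 24·x + 72·x^2 + 216·x^3 + 324·x^4)·Dx^3  (order 3).
h: a_k = 0, 0, -9, -9, 297/16, 81/8, -31509/640, -298161/4480, …
ICs: h(0) = 0, h′(0) = 0, h′′(0) = -18.

f: a_k = 3, 9/2, -27/8, 81/16, -1215/128, 5103/256, -45927/1024, 216513/2048, …
g: a_k = 0, -6, 0, 18, 0, -486/5, 0, 4374/7, …
L₀ := L_f ⊗_s L_g (sym. prod.), ord ≤ 2.
∫: right-multiply L₀ by Dx.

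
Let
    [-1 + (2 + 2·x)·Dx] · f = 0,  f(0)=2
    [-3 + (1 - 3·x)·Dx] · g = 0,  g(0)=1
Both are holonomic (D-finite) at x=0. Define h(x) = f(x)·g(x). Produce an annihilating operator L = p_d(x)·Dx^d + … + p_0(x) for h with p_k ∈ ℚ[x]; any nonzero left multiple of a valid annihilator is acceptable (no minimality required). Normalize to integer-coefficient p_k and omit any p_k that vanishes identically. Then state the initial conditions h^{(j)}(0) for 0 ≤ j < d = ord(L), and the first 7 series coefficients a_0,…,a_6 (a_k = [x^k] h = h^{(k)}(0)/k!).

f: a_k = 2, 1, -1/4, 1/8, -5/64, 7/128, -21/512, …
g: a_k = 1, 3, 9, 27, 81, 243, 729, …
L₀ := L_f ⊗_s L_g (sym. prod.), ord ≤ 1.
L = (7 + 3·x) + (-2 + 4·x + 6·x^2)·Dx  (order 1).
h: a_k = 2, 7, 83/4, 499/8, 11971/64, 71833/128, 861975/512, …
ICs: h(0) = 2.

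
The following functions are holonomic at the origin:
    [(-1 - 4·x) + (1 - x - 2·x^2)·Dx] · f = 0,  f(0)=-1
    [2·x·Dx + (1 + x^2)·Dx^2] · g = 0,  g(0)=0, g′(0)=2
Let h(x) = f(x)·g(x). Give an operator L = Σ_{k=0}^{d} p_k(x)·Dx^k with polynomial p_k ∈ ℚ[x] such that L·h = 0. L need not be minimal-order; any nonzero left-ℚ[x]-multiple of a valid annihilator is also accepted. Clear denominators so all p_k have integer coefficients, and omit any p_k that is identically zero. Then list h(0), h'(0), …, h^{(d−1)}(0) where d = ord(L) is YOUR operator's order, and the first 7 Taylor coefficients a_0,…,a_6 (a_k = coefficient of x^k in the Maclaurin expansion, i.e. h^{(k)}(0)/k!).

L = (4 + 2·x + 12·x^2) + (2 + 6·x + 4·x^2 + 12·x^3)·Dx + (-1 + x + x^2 + x^3 + 2·x^4)·Dx^2  (order 2).
h: a_k = 0, -2, -2, -16/3, -28/3, -102/5, -586/15, …
ICs: h(0) = 0, h′(0) = -2.

f: a_k = -1, -1, -3, -5, -11, -21, -43, …
g: a_k = 0, 2, 0, -2/3, 0, 2/5, 0, …
f·g: L₀ = L_f ⊗_s L_g, ord ≤ 1·2.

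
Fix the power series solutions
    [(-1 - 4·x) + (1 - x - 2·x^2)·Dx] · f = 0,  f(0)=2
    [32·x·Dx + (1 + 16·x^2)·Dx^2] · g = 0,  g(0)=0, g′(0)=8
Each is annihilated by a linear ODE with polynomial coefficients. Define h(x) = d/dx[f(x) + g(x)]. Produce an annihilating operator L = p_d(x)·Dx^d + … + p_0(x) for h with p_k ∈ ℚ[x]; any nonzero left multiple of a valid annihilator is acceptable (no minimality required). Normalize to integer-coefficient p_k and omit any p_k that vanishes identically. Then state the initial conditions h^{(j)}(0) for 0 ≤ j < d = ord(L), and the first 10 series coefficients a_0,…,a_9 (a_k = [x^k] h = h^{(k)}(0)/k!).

f: a_k = 2, 2, 6, 10, 22, 42, 86, 170, 342, 682, …
g: a_k = 0, 8, 0, -128/3, 0, 2048/5, 0, -32768/7, 0, 524288/9, …
Sum ⇒ L₀ = lclm(L_f,L_g) in ℚ(x)⟨Dx⟩.
h₀' ⇒ L via d/dx closure of L₀.
L = (-96 + 384·x + 6912·x^2 + 15360·x^3 + 40704·x^4 + 12288·x^6) + (31 + 104·x - 392·x^2 + 736·x^3 + 14912·x^4 + 27904·x^5 + 3072·x^6 + 12288·x^7)·Dx + (-3 - 19·x - 128·x^2 - 152·x^3 - 1128·x^4 + 2496·x^5 + 2560·x^6 + 1024·x^7 + 2048·x^8)·Dx^2  (order 2).
h: a_k = 10, 12, -98, 88, 2258, 516, -31578, 2736, 530426, 13660, …
ICs: h(0) = 10, h′(0) = 12.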